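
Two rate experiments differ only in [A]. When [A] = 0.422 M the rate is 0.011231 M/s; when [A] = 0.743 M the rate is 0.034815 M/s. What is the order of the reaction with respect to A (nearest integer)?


Rate is proportional to [A]^n, so rate2/rate1 = ([A]2/[A]1)^n. Take logs to solve for n.
rate2/rate1 = 0.034815 / 0.011231 = 3.0999
[A]2/[A]1 = 0.743 / 0.422 = 1.7607
n = ln(3.0999) / ln(1.7607) = 2.0
Nearest integer order:

2


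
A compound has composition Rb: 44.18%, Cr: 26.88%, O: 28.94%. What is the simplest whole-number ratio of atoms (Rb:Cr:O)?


Assume 100 g of compound, divide each mass% by atomic mass to get moles, then normalize by the smallest to get a raw atom ratio.
Moles per 100 g: Rb: 44.18/85.468 = 0.5169, Cr: 26.88/51.996 = 0.517, O: 28.94/15.999 = 1.8089
Raw ratio (divide by min = 0.5169): Rb: 1.0, Cr: 1.0, O: 3.499
Multiply by 2 to clear fractions: Rb: 2.0 ~= 2, Cr: 2.0 ~= 2, O: 6.999 ~= 7
Reduce by GCD to get the simplest whole-number ratio:

2:2:7


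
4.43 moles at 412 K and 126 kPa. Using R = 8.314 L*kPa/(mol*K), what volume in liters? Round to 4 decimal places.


PV = nRT, solve for V = nRT / P.
nRT = 4.43 * 8.314 * 412 = 15174.3802
V = 15174.3802 / 126
V = 120.43158889 L, rounded to 4 dp:

120.4316 L


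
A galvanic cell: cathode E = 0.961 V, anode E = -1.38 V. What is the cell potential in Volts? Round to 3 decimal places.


Standard cell potential: E_cell = E_cathode - E_anode.
E_cell = 0.961 - (-1.38)
E_cell = 2.341 V, rounded to 3 dp:

2.341 V


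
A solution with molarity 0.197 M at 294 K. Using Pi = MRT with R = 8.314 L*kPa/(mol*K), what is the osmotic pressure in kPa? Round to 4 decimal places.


Osmotic pressure (van't Hoff): Pi = M*R*T.
RT = 8.314 * 294 = 2444.316
Pi = 0.197 * 2444.316
Pi = 481.530252 kPa, rounded to 4 dp:

481.5303 kPa


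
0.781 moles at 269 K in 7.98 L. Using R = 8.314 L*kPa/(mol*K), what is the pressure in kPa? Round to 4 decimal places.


PV = nRT, solve for P = nRT / V.
nRT = 0.781 * 8.314 * 269 = 1746.6799
P = 1746.6799 / 7.98
P = 218.88219298 kPa, rounded to 4 dp:

218.8822 kPa


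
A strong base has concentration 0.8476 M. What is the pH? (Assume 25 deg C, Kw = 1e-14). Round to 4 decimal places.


A strong base dissociates completely, so [OH-] equals the given concentration.
pOH = -log10([OH-]) = -log10(0.8476) = 0.071809
pH = 14 - pOH = 14 - 0.071809
pH = 13.928191, rounded to 4 dp:

13.9282


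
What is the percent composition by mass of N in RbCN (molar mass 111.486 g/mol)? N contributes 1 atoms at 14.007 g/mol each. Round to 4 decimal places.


pct = 100 * (n_elem * M_elem) / M_total
mass_contribution = 1 * 14.007 = 14.007 g/mol
pct = 100 * 14.007 / 111.486
pct = 12.56390937 %, rounded to 4 dp:

12.5639 %


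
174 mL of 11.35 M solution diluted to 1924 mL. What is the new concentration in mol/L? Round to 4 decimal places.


Dilution: M1*V1 = M2*V2, solve for M2.
M2 = M1*V1 / V2
M2 = 11.35 * 174 / 1924
M2 = 1974.9 / 1924
M2 = 1.0264553 mol/L, rounded to 4 dp:

1.0265 mol/L


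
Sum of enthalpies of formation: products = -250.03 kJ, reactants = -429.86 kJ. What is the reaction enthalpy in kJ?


dH_rxn = sum(dH_f products) - sum(dH_f reactants)
dH_rxn = -250.03 - (-429.86)
dH_rxn = 179.83 kJ:

179.83 kJ


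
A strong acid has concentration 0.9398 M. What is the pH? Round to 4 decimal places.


A strong acid dissociates completely, so [H+] equals the given concentration.
pH = -log10([H+]) = -log10(0.9398)
pH = 0.02696456, rounded to 4 dp:

0.0270


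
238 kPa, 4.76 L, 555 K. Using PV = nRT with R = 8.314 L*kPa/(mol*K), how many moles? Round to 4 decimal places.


PV = nRT, solve for n = PV / (RT).
PV = 238 * 4.76 = 1132.88
RT = 8.314 * 555 = 4614.27
n = 1132.88 / 4614.27
n = 0.24551663 mol, rounded to 4 dp:

0.2455 mol


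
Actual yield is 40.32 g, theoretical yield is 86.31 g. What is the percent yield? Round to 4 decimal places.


% yield = 100 * actual / theoretical
% yield = 100 * 40.32 / 86.31
% yield = 46.71532847 %, rounded to 4 dp:

46.7153 %


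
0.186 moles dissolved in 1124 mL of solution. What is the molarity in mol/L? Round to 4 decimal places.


Convert volume to liters: V_L = V_mL / 1000.
V_L = 1124 / 1000 = 1.124 L
M = n / V_L = 0.186 / 1.124
M = 0.16548043 mol/L, rounded to 4 dp:

0.1655 mol/L


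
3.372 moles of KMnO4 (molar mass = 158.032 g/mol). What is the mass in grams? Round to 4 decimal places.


mass = n * M
mass = 3.372 * 158.032
mass = 532.883904 g, rounded to 4 dp:

532.8839 g


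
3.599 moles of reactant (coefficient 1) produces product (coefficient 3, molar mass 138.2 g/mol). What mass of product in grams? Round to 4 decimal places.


Use the coefficient ratio to convert reactant moles to product moles, then multiply by the product's molar mass.
moles_P = moles_R * (coeff_P / coeff_R) = 3.599 * (3/1) = 10.797
mass_P = moles_P * M_P = 10.797 * 138.2
mass_P = 1492.1454 g, rounded to 4 dp:

1492.1454 g


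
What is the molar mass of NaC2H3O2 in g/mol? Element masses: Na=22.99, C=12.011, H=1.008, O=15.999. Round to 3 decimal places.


M = sum(count * atomic_mass) over atoms.
M = 1*22.99 + 2*12.011 + 3*1.008 + 2*15.999
M = 22.99 + 24.022 + 3.024 + 31.998
M = 82.034 g/mol, rounded to 3 dp:

82.034 g/mol


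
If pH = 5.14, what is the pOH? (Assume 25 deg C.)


At 25 deg C, pH + pOH = 14.
pOH = 14 - pH = 14 - 5.14
pOH = 8.86:

8.86


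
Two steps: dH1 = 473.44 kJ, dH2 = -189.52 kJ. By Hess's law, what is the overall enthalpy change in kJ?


Hess's law: enthalpy is a state function, so add the step enthalpies.
dH_total = dH1 + dH2 = 473.44 + (-189.52)
dH_total = 283.92 kJ:

283.92 kJ


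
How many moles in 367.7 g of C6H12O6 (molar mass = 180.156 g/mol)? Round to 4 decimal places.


n = mass / M
n = 367.7 / 180.156
n = 2.0410089 mol, rounded to 4 dp:

2.0410 mol


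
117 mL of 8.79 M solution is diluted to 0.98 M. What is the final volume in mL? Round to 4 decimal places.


Dilution: M1*V1 = M2*V2, solve for V2.
V2 = M1*V1 / M2
V2 = 8.79 * 117 / 0.98
V2 = 1028.43 / 0.98
V2 = 1049.41836735 mL, rounded to 4 dp:

1049.4184 mL


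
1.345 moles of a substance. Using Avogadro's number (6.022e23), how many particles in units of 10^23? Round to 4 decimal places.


N = n * NA, then divide by 1e23 for the requested units.
N / 1e23 = n * 6.022
N / 1e23 = 1.345 * 6.022
N / 1e23 = 8.09959, rounded to 4 dp:

8.0996


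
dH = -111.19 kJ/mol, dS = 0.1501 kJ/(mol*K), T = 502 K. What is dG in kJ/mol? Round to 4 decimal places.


Gibbs: dG = dH - T*dS (consistent units, dS already in kJ/(mol*K)).
T*dS = 502 * 0.1501 = 75.3502
dG = -111.19 - (75.3502)
dG = -186.5402 kJ/mol, rounded to 4 dp:

-186.5402 kJ/mol


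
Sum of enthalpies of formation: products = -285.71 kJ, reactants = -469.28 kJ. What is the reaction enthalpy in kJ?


dH_rxn = sum(dH_f products) - sum(dH_f reactants)
dH_rxn = -285.71 - (-469.28)
dH_rxn = 183.57 kJ:

183.57 kJ


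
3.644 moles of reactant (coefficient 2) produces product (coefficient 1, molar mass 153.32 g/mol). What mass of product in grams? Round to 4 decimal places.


Use the coefficient ratio to convert reactant moles to product moles, then multiply by the product's molar mass.
moles_P = moles_R * (coeff_P / coeff_R) = 3.644 * (1/2) = 1.822
mass_P = moles_P * M_P = 1.822 * 153.32
mass_P = 279.34904 g, rounded to 4 dp:

279.3490 g


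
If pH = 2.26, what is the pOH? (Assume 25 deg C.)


At 25 deg C, pH + pOH = 14.
pOH = 14 - pH = 14 - 2.26
pOH = 11.74:

11.74


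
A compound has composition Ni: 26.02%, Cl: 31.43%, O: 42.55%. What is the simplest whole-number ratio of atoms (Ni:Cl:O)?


Assume 100 g of compound, divide each mass% by atomic mass to get moles, then normalize by the smallest to get a raw atom ratio.
Moles per 100 g: Ni: 26.02/58.693 = 0.4433, Cl: 31.43/35.453 = 0.8865, O: 42.55/15.999 = 2.6595
Raw ratio (divide by min = 0.4433): Ni: 1.0, Cl: 2.0, O: 5.999
Multiply by 1 to clear fractions: Ni: 1.0 ~= 1, Cl: 2.0 ~= 2, O: 5.999 ~= 6
Reduce by GCD to get the simplest whole-number ratio:

1:2:6


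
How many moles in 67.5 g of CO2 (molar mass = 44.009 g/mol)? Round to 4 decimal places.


n = mass / M
n = 67.5 / 44.009
n = 1.53377718 mol, rounded to 4 dp:

1.5338 mol


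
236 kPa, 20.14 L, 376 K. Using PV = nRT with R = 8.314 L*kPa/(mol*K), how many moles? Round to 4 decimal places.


PV = nRT, solve for n = PV / (RT).
PV = 236 * 20.14 = 4753.04
RT = 8.314 * 376 = 3126.064
n = 4753.04 / 3126.064
n = 1.52045512 mol, rounded to 4 dp:

1.5205 mol


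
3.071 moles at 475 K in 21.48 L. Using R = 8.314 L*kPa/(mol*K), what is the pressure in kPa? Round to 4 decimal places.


PV = nRT, solve for P = nRT / V.
nRT = 3.071 * 8.314 * 475 = 12127.8396
P = 12127.8396 / 21.48
P = 564.61078212 kPa, rounded to 4 dp:

564.6108 kPa


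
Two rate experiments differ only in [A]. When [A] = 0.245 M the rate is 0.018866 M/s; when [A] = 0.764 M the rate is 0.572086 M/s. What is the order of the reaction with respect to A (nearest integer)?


Rate is proportional to [A]^n, so rate2/rate1 = ([A]2/[A]1)^n. Take logs to solve for n.
rate2/rate1 = 0.572086 / 0.018866 = 30.3237
[A]2/[A]1 = 0.764 / 0.245 = 3.1184
n = ln(30.3237) / ln(3.1184) = 3.0
Nearest integer order:

3


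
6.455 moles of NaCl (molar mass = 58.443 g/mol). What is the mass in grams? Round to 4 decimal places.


mass = n * M
mass = 6.455 * 58.443
mass = 377.249565 g, rounded to 4 dp:

377.2496 g


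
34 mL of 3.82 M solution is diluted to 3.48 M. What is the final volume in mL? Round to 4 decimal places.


Dilution: M1*V1 = M2*V2, solve for V2.
V2 = M1*V1 / M2
V2 = 3.82 * 34 / 3.48
V2 = 129.88 / 3.48
V2 = 37.32183908 mL, rounded to 4 dp:

37.3218 mL


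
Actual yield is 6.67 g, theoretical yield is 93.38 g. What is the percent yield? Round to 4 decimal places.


% yield = 100 * actual / theoretical
% yield = 100 * 6.67 / 93.38
% yield = 7.14285714 %, rounded to 4 dp:

7.1429 %


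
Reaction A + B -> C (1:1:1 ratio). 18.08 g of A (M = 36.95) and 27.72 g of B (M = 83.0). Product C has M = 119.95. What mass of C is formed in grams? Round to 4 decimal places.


Find moles of each reactant; the smaller value is the limiting reagent in a 1:1:1 reaction, so moles_C equals moles of the limiter.
n_A = mass_A / M_A = 18.08 / 36.95 = 0.48931 mol
n_B = mass_B / M_B = 27.72 / 83.0 = 0.333976 mol
Limiting reagent: B (smaller), n_limiting = 0.333976 mol
mass_C = n_limiting * M_C = 0.333976 * 119.95
mass_C = 40.0604212 g, rounded to 4 dp:

40.0604 g


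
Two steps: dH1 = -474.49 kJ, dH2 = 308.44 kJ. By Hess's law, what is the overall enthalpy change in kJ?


Hess's law: enthalpy is a state function, so add the step enthalpies.
dH_total = dH1 + dH2 = -474.49 + (308.44)
dH_total = -166.05 kJ:

-166.05 kJ


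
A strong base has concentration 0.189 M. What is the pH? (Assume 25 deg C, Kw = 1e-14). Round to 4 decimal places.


A strong base dissociates completely, so [OH-] equals the given concentration.
pOH = -log10([OH-]) = -log10(0.189) = 0.723538
pH = 14 - pOH = 14 - 0.723538
pH = 13.276462, rounded to 4 dp:

13.2765


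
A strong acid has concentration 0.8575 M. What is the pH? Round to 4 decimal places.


A strong acid dissociates completely, so [H+] equals the given concentration.
pH = -log10([H+]) = -log10(0.8575)
pH = 0.06676587, rounded to 4 dp:

0.0668


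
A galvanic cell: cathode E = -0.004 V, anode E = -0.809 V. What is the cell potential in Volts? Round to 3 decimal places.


Standard cell potential: E_cell = E_cathode - E_anode.
E_cell = -0.004 - (-0.809)
E_cell = 0.805 V, rounded to 3 dp:

0.805 V


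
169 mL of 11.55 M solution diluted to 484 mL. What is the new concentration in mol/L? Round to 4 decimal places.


Dilution: M1*V1 = M2*V2, solve for M2.
M2 = M1*V1 / V2
M2 = 11.55 * 169 / 484
M2 = 1951.95 / 484
M2 = 4.03295455 mol/L, rounded to 4 dp:

4.0330 mol/L


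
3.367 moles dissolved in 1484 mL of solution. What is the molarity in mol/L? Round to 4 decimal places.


Convert volume to liters: V_L = V_mL / 1000.
V_L = 1484 / 1000 = 1.484 L
M = n / V_L = 3.367 / 1.484
M = 2.26886792 mol/L, rounded to 4 dp:

2.2689 mol/L


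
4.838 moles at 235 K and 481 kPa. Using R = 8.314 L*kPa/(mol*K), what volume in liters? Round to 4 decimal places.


PV = nRT, solve for V = nRT / P.
nRT = 4.838 * 8.314 * 235 = 9452.436
V = 9452.436 / 481
V = 19.6516341 L, rounded to 4 dp:

19.6516 L


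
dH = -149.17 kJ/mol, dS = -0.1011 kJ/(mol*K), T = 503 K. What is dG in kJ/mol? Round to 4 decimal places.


Gibbs: dG = dH - T*dS (consistent units, dS already in kJ/(mol*K)).
T*dS = 503 * -0.1011 = -50.8533
dG = -149.17 - (-50.8533)
dG = -98.3167 kJ/mol, rounded to 4 dp:

-98.3167 kJ/mol


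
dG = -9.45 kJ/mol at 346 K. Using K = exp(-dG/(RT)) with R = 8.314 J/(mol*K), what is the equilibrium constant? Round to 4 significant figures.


dG is in kJ/mol; multiply by 1000 to match R in J/(mol*K).
RT = 8.314 * 346 = 2876.644 J/mol
exponent = -dG*1000 / (RT) = -(-9.45*1000) / 2876.644 = 3.28507803
K = exp(3.28507803)
K = 26.711068, rounded to 4 significant figures:

26.71


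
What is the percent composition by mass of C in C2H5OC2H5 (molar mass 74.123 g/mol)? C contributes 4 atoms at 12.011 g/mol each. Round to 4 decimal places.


pct = 100 * (n_elem * M_elem) / M_total
mass_contribution = 4 * 12.011 = 48.044 g/mol
pct = 100 * 48.044 / 74.123
pct = 64.81658864 %, rounded to 4 dp:

64.8166 %


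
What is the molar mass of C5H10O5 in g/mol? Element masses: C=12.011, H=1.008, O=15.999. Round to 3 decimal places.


M = sum(count * atomic_mass) over atoms.
M = 5*12.011 + 10*1.008 + 5*15.999
M = 60.055 + 10.08 + 79.995
M = 150.13 g/mol, rounded to 3 dp:

150.130 g/mol


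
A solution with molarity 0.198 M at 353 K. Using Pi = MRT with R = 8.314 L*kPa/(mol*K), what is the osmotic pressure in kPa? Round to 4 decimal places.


Osmotic pressure (van't Hoff): Pi = M*R*T.
RT = 8.314 * 353 = 2934.842
Pi = 0.198 * 2934.842
Pi = 581.098716 kPa, rounded to 4 dp:

581.0987 kPa


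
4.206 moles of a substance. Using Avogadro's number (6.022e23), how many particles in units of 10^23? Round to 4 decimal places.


N = n * NA, then divide by 1e23 for the requested units.
N / 1e23 = n * 6.022
N / 1e23 = 4.206 * 6.022
N / 1e23 = 25.328532, rounded to 4 dp:

25.3285


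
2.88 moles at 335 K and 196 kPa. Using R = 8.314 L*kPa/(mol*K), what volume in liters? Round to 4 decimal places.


PV = nRT, solve for V = nRT / P.
nRT = 2.88 * 8.314 * 335 = 8021.3472
V = 8021.3472 / 196
V = 40.92524082 L, rounded to 4 dp:

40.9252 L


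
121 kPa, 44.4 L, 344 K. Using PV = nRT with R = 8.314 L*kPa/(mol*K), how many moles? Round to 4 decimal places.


PV = nRT, solve for n = PV / (RT).
PV = 121 * 44.4 = 5372.4
RT = 8.314 * 344 = 2860.016
n = 5372.4 / 2860.016
n = 1.87845103 mol, rounded to 4 dp:

1.8785 mol


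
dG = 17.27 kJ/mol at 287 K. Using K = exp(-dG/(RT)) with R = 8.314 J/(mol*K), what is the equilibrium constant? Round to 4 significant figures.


dG is in kJ/mol; multiply by 1000 to match R in J/(mol*K).
RT = 8.314 * 287 = 2386.118 J/mol
exponent = -dG*1000 / (RT) = -(17.27*1000) / 2386.118 = -7.23769738
K = exp(-7.23769738)
K = 0.00071896536, rounded to 4 significant figures:

0.0007190


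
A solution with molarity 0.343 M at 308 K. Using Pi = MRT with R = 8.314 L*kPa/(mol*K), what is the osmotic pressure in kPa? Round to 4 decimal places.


Osmotic pressure (van't Hoff): Pi = M*R*T.
RT = 8.314 * 308 = 2560.712
Pi = 0.343 * 2560.712
Pi = 878.324216 kPa, rounded to 4 dp:

878.3242 kPa


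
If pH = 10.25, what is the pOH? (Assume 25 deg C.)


At 25 deg C, pH + pOH = 14.
pOH = 14 - pH = 14 - 10.25
pOH = 3.75:

3.75


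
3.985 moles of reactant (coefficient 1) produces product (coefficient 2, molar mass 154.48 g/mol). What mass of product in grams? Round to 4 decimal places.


Use the coefficient ratio to convert reactant moles to product moles, then multiply by the product's molar mass.
moles_P = moles_R * (coeff_P / coeff_R) = 3.985 * (2/1) = 7.97
mass_P = moles_P * M_P = 7.97 * 154.48
mass_P = 1231.2056 g, rounded to 4 dp:

1231.2056 g


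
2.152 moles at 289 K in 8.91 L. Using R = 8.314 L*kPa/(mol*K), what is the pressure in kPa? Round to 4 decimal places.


PV = nRT, solve for P = nRT / V.
nRT = 2.152 * 8.314 * 289 = 5170.7094
P = 5170.7094 / 8.91
P = 580.32653199 kPa, rounded to 4 dp:

580.3265 kPa


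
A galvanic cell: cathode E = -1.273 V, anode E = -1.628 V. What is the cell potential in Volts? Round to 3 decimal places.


Standard cell potential: E_cell = E_cathode - E_anode.
E_cell = -1.273 - (-1.628)
E_cell = 0.355 V, rounded to 3 dp:

0.355 V


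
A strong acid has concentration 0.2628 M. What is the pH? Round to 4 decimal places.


A strong acid dissociates completely, so [H+] equals the given concentration.
pH = -log10([H+]) = -log10(0.2628)
pH = 0.58037464, rounded to 4 dp:

0.5804


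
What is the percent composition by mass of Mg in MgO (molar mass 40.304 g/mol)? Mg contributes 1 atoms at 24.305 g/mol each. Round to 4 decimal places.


pct = 100 * (n_elem * M_elem) / M_total
mass_contribution = 1 * 24.305 = 24.305 g/mol
pct = 100 * 24.305 / 40.304
pct = 60.30418817 %, rounded to 4 dp:

60.3042 %


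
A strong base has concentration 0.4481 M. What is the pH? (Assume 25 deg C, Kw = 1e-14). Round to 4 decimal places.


A strong base dissociates completely, so [OH-] equals the given concentration.
pOH = -log10([OH-]) = -log10(0.4481) = 0.348625
pH = 14 - pOH = 14 - 0.348625
pH = 13.651375, rounded to 4 dp:

13.6514


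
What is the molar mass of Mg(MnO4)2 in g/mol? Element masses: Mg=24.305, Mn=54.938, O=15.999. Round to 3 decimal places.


M = sum(count * atomic_mass) over atoms.
M = 1*24.305 + 2*54.938 + 8*15.999
M = 24.305 + 109.876 + 127.992
M = 262.173 g/mol, rounded to 3 dp:

262.173 g/mol


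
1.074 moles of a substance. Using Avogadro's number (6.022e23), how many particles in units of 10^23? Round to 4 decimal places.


N = n * NA, then divide by 1e23 for the requested units.
N / 1e23 = n * 6.022
N / 1e23 = 1.074 * 6.022
N / 1e23 = 6.467628, rounded to 4 dp:

6.4676


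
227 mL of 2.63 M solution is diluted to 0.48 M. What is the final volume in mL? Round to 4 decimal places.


Dilution: M1*V1 = M2*V2, solve for V2.
V2 = M1*V1 / M2
V2 = 2.63 * 227 / 0.48
V2 = 597.01 / 0.48
V2 = 1243.77083333 mL, rounded to 4 dp:

1243.7708 mL


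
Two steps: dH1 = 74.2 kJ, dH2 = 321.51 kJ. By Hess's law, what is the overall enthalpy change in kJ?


Hess's law: enthalpy is a state function, so add the step enthalpies.
dH_total = dH1 + dH2 = 74.2 + (321.51)
dH_total = 395.71 kJ:

395.71 kJ


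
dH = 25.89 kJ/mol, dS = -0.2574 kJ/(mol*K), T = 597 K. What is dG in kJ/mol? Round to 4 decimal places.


Gibbs: dG = dH - T*dS (consistent units, dS already in kJ/(mol*K)).
T*dS = 597 * -0.2574 = -153.6678
dG = 25.89 - (-153.6678)
dG = 179.5578 kJ/mol, rounded to 4 dp:

179.5578 kJ/mol


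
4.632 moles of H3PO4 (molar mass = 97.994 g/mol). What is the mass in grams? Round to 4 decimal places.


mass = n * M
mass = 4.632 * 97.994
mass = 453.908208 g, rounded to 4 dp:

453.9082 g


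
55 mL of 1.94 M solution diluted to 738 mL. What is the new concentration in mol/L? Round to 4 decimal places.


Dilution: M1*V1 = M2*V2, solve for M2.
M2 = M1*V1 / V2
M2 = 1.94 * 55 / 738
M2 = 106.7 / 738
M2 = 0.14457995 mol/L, rounded to 4 dp:

0.1446 mol/L


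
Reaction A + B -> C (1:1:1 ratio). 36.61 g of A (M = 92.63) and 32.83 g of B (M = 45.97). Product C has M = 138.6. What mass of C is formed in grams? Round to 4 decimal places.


Find moles of each reactant; the smaller value is the limiting reagent in a 1:1:1 reaction, so moles_C equals moles of the limiter.
n_A = mass_A / M_A = 36.61 / 92.63 = 0.395228 mol
n_B = mass_B / M_B = 32.83 / 45.97 = 0.714161 mol
Limiting reagent: A (smaller), n_limiting = 0.395228 mol
mass_C = n_limiting * M_C = 0.395228 * 138.6
mass_C = 54.7786008 g, rounded to 4 dp:

54.7786 g


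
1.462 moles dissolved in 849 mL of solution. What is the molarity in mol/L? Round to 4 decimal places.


Convert volume to liters: V_L = V_mL / 1000.
V_L = 849 / 1000 = 0.849 L
M = n / V_L = 1.462 / 0.849
M = 1.72202591 mol/L, rounded to 4 dp:

1.7220 mol/L


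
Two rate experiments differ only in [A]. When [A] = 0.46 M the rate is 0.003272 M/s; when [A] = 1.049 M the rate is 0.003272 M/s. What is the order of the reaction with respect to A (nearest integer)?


Rate is proportional to [A]^n, so rate2/rate1 = ([A]2/[A]1)^n. Take logs to solve for n.
rate2/rate1 = 0.003272 / 0.003272 = 1.0
[A]2/[A]1 = 1.049 / 0.46 = 2.2804
n = ln(1.0) / ln(2.2804) = 0.0
Nearest integer order:

0


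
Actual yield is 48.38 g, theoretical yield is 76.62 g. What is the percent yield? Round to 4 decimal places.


% yield = 100 * actual / theoretical
% yield = 100 * 48.38 / 76.62
% yield = 63.14278256 %, rounded to 4 dp:

63.1428 %


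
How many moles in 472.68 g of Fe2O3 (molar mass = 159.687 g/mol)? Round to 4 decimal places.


n = mass / M
n = 472.68 / 159.687
n = 2.96004058 mol, rounded to 4 dp:

2.9600 mol


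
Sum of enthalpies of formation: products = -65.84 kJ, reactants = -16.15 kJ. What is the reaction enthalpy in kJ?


dH_rxn = sum(dH_f products) - sum(dH_f reactants)
dH_rxn = -65.84 - (-16.15)
dH_rxn = -49.69 kJ:

-49.69 kJ


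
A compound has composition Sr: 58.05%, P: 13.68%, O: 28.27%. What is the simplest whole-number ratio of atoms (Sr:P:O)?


Assume 100 g of compound, divide each mass% by atomic mass to get moles, then normalize by the smallest to get a raw atom ratio.
Moles per 100 g: Sr: 58.05/87.62 = 0.6625, P: 13.68/30.974 = 0.4417, O: 28.27/15.999 = 1.767
Raw ratio (divide by min = 0.4417): Sr: 1.5, P: 1.0, O: 4.001
Multiply by 2 to clear fractions: Sr: 3.0 ~= 3, P: 2.0 ~= 2, O: 8.002 ~= 8
Reduce by GCD to get the simplest whole-number ratio:

3:2:8


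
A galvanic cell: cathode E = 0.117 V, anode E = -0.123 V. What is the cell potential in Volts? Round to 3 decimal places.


Standard cell potential: E_cell = E_cathode - E_anode.
E_cell = 0.117 - (-0.123)
E_cell = 0.24 V, rounded to 3 dp:

0.240 V


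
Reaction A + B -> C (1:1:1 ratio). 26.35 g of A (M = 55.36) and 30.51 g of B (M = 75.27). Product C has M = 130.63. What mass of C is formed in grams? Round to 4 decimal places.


Find moles of each reactant; the smaller value is the limiting reagent in a 1:1:1 reaction, so moles_C equals moles of the limiter.
n_A = mass_A / M_A = 26.35 / 55.36 = 0.475975 mol
n_B = mass_B / M_B = 30.51 / 75.27 = 0.405341 mol
Limiting reagent: B (smaller), n_limiting = 0.405341 mol
mass_C = n_limiting * M_C = 0.405341 * 130.63
mass_C = 52.94969483 g, rounded to 4 dp:

52.9497 g


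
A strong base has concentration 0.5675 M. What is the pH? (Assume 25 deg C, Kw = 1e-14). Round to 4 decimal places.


A strong base dissociates completely, so [OH-] equals the given concentration.
pOH = -log10([OH-]) = -log10(0.5675) = 0.246034
pH = 14 - pOH = 14 - 0.246034
pH = 13.753966, rounded to 4 dp:

13.7540


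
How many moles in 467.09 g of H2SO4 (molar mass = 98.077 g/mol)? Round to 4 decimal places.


n = mass / M
n = 467.09 / 98.077
n = 4.76248254 mol, rounded to 4 dp:

4.7625 mol


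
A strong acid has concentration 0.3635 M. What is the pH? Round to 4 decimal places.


A strong acid dissociates completely, so [H+] equals the given concentration.
pH = -log10([H+]) = -log10(0.3635)
pH = 0.43949558, rounded to 4 dp:

0.4395


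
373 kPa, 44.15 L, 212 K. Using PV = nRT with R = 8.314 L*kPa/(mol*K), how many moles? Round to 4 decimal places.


PV = nRT, solve for n = PV / (RT).
PV = 373 * 44.15 = 16467.95
RT = 8.314 * 212 = 1762.568
n = 16467.95 / 1762.568
n = 9.34315726 mol, rounded to 4 dp:

9.3432 mol


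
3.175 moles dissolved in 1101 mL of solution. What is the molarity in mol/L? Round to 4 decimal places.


Convert volume to liters: V_L = V_mL / 1000.
V_L = 1101 / 1000 = 1.101 L
M = n / V_L = 3.175 / 1.101
M = 2.88374205 mol/L, rounded to 4 dp:

2.8837 mol/L


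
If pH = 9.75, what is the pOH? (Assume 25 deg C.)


At 25 deg C, pH + pOH = 14.
pOH = 14 - pH = 14 - 9.75
pOH = 4.25:

4.25


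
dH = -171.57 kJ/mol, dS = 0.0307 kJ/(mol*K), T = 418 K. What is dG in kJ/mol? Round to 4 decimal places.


Gibbs: dG = dH - T*dS (consistent units, dS already in kJ/(mol*K)).
T*dS = 418 * 0.0307 = 12.8326
dG = -171.57 - (12.8326)
dG = -184.4026 kJ/mol, rounded to 4 dp:

-184.4026 kJ/mol


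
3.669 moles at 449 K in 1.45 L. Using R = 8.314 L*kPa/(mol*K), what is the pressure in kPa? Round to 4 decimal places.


PV = nRT, solve for P = nRT / V.
nRT = 3.669 * 8.314 * 449 = 13696.3256
P = 13696.3256 / 1.45
P = 9445.7417931 kPa, rounded to 4 dp:

9445.7418 kPa


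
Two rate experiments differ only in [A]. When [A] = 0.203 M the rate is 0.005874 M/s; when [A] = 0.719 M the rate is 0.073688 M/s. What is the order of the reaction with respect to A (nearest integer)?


Rate is proportional to [A]^n, so rate2/rate1 = ([A]2/[A]1)^n. Take logs to solve for n.
rate2/rate1 = 0.073688 / 0.005874 = 12.5448
[A]2/[A]1 = 0.719 / 0.203 = 3.5419
n = ln(12.5448) / ln(3.5419) = 2.0
Nearest integer order:

2


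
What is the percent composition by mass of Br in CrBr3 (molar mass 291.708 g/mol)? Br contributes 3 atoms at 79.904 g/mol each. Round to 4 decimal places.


pct = 100 * (n_elem * M_elem) / M_total
mass_contribution = 3 * 79.904 = 239.712 g/mol
pct = 100 * 239.712 / 291.708
pct = 82.17532601 %, rounded to 4 dp:

82.1753 %


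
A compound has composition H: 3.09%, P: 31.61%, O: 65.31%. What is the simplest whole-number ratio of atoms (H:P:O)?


Assume 100 g of compound, divide each mass% by atomic mass to get moles, then normalize by the smallest to get a raw atom ratio.
Moles per 100 g: H: 3.09/1.008 = 3.0655, P: 31.61/30.974 = 1.0205, O: 65.31/15.999 = 4.0821
Raw ratio (divide by min = 1.0205): H: 3.004, P: 1.0, O: 4.0
Multiply by 1 to clear fractions: H: 3.004 ~= 3, P: 1.0 ~= 1, O: 4.0 ~= 4
Reduce by GCD to get the simplest whole-number ratio:

3:1:4


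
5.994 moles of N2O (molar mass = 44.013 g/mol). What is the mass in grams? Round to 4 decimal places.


mass = n * M
mass = 5.994 * 44.013
mass = 263.813922 g, rounded to 4 dp:

263.8139 g


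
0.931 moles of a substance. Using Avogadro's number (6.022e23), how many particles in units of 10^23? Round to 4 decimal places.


N = n * NA, then divide by 1e23 for the requested units.
N / 1e23 = n * 6.022
N / 1e23 = 0.931 * 6.022
N / 1e23 = 5.606482, rounded to 4 dp:

5.6065


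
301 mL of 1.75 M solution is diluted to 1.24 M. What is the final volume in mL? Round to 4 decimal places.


Dilution: M1*V1 = M2*V2, solve for V2.
V2 = M1*V1 / M2
V2 = 1.75 * 301 / 1.24
V2 = 526.75 / 1.24
V2 = 424.7983871 mL, rounded to 4 dp:

424.7984 mL


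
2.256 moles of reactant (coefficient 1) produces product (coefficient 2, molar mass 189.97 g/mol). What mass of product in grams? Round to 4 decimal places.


Use the coefficient ratio to convert reactant moles to product moles, then multiply by the product's molar mass.
moles_P = moles_R * (coeff_P / coeff_R) = 2.256 * (2/1) = 4.512
mass_P = moles_P * M_P = 4.512 * 189.97
mass_P = 857.14464 g, rounded to 4 dp:

857.1446 g


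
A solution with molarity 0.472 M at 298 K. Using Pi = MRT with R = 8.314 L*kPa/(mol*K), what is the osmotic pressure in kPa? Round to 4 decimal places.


Osmotic pressure (van't Hoff): Pi = M*R*T.
RT = 8.314 * 298 = 2477.572
Pi = 0.472 * 2477.572
Pi = 1169.413984 kPa, rounded to 4 dp:

1169.4140 kPa


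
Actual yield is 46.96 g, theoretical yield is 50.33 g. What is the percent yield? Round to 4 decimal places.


% yield = 100 * actual / theoretical
% yield = 100 * 46.96 / 50.33
% yield = 93.30419233 %, rounded to 4 dp:

93.3042 %


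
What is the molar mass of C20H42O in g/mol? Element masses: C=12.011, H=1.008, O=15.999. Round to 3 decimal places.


M = sum(count * atomic_mass) over atoms.
M = 20*12.011 + 42*1.008 + 1*15.999
M = 240.22 + 42.336 + 15.999
M = 298.555 g/mol, rounded to 3 dp:

298.555 g/mol


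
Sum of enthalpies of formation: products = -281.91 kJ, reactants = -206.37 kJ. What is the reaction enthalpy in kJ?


dH_rxn = sum(dH_f products) - sum(dH_f reactants)
dH_rxn = -281.91 - (-206.37)
dH_rxn = -75.54 kJ:

-75.54 kJ


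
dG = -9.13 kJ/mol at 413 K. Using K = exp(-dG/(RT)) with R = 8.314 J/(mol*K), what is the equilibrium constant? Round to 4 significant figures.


dG is in kJ/mol; multiply by 1000 to match R in J/(mol*K).
RT = 8.314 * 413 = 3433.682 J/mol
exponent = -dG*1000 / (RT) = -(-9.13*1000) / 3433.682 = 2.65895328
K = exp(2.65895328)
K = 14.281333, rounded to 4 significant figures:

14.28


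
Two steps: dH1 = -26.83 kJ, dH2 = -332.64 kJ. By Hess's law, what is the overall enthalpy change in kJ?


Hess's law: enthalpy is a state function, so add the step enthalpies.
dH_total = dH1 + dH2 = -26.83 + (-332.64)
dH_total = -359.47 kJ:

-359.47 kJ


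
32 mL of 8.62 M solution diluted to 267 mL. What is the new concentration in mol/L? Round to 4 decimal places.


Dilution: M1*V1 = M2*V2, solve for M2.
M2 = M1*V1 / V2
M2 = 8.62 * 32 / 267
M2 = 275.84 / 267
M2 = 1.03310861 mol/L, rounded to 4 dp:

1.0331 mol/L


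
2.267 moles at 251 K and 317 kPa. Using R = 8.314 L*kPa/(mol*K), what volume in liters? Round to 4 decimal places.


PV = nRT, solve for V = nRT / P.
nRT = 2.267 * 8.314 * 251 = 4730.8073
V = 4730.8073 / 317
V = 14.92368233 L, rounded to 4 dp:

14.9237 L


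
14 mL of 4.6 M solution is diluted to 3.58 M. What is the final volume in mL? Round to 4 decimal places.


Dilution: M1*V1 = M2*V2, solve for V2.
V2 = M1*V1 / M2
V2 = 4.6 * 14 / 3.58
V2 = 64.4 / 3.58
V2 = 17.98882682 mL, rounded to 4 dp:

17.9888 mL


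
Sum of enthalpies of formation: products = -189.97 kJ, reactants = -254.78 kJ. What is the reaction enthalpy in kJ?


dH_rxn = sum(dH_f products) - sum(dH_f reactants)
dH_rxn = -189.97 - (-254.78)
dH_rxn = 64.81 kJ:

64.81 kJ


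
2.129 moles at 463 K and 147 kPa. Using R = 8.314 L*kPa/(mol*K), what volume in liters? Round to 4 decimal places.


PV = nRT, solve for V = nRT / P.
nRT = 2.129 * 8.314 * 463 = 8195.3343
V = 8195.3343 / 147
V = 55.75057347 L, rounded to 4 dp:

55.7506 L


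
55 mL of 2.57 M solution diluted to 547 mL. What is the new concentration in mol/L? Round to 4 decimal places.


Dilution: M1*V1 = M2*V2, solve for M2.
M2 = M1*V1 / V2
M2 = 2.57 * 55 / 547
M2 = 141.35 / 547
M2 = 0.25840951 mol/L, rounded to 4 dp:

0.2584 mol/L


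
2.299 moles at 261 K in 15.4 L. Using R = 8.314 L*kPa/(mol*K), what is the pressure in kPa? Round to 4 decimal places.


PV = nRT, solve for P = nRT / V.
nRT = 2.299 * 8.314 * 261 = 4988.7242
P = 4988.7242 / 15.4
P = 323.94312987 kPa, rounded to 4 dp:

323.9431 kPa


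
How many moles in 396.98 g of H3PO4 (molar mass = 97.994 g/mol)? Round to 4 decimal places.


n = mass / M
n = 396.98 / 97.994
n = 4.05106435 mol, rounded to 4 dp:

4.0511 mol


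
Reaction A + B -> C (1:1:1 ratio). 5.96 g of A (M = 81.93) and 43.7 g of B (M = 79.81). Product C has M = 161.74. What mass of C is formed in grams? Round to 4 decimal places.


Find moles of each reactant; the smaller value is the limiting reagent in a 1:1:1 reaction, so moles_C equals moles of the limiter.
n_A = mass_A / M_A = 5.96 / 81.93 = 0.072745 mol
n_B = mass_B / M_B = 43.7 / 79.81 = 0.54755 mol
Limiting reagent: A (smaller), n_limiting = 0.072745 mol
mass_C = n_limiting * M_C = 0.072745 * 161.74
mass_C = 11.7657763 g, rounded to 4 dp:

11.7658 g


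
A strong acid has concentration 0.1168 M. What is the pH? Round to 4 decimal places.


A strong acid dissociates completely, so [H+] equals the given concentration.
pH = -log10([H+]) = -log10(0.1168)
pH = 0.93255716, rounded to 4 dp:

0.9326


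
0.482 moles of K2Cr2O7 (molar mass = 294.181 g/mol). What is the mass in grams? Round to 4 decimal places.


mass = n * M
mass = 0.482 * 294.181
mass = 141.795242 g, rounded to 4 dp:

141.7952 g


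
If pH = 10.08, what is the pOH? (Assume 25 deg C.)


At 25 deg C, pH + pOH = 14.
pOH = 14 - pH = 14 - 10.08
pOH = 3.92:

3.92


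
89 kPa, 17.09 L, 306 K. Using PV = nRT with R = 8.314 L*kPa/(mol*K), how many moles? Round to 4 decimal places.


PV = nRT, solve for n = PV / (RT).
PV = 89 * 17.09 = 1521.01
RT = 8.314 * 306 = 2544.084
n = 1521.01 / 2544.084
n = 0.59786155 mol, rounded to 4 dp:

0.5979 mol


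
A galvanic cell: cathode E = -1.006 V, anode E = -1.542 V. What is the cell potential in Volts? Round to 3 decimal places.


Standard cell potential: E_cell = E_cathode - E_anode.
E_cell = -1.006 - (-1.542)
E_cell = 0.536 V, rounded to 3 dp:

0.536 V


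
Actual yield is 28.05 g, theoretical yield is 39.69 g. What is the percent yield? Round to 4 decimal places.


% yield = 100 * actual / theoretical
% yield = 100 * 28.05 / 39.69
% yield = 70.67271353 %, rounded to 4 dp:

70.6727 %


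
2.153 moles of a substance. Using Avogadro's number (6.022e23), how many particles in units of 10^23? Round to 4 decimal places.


N = n * NA, then divide by 1e23 for the requested units.
N / 1e23 = n * 6.022
N / 1e23 = 2.153 * 6.022
N / 1e23 = 12.965366, rounded to 4 dp:

12.9654


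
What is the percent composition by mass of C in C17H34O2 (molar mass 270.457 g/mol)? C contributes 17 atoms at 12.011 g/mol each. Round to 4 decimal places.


pct = 100 * (n_elem * M_elem) / M_total
mass_contribution = 17 * 12.011 = 204.187 g/mol
pct = 100 * 204.187 / 270.457
pct = 75.4970291 %, rounded to 4 dp:

75.4970 %


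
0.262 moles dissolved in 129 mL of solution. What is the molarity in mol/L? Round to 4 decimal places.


Convert volume to liters: V_L = V_mL / 1000.
V_L = 129 / 1000 = 0.129 L
M = n / V_L = 0.262 / 0.129
M = 2.03100775 mol/L, rounded to 4 dp:

2.0310 mol/L


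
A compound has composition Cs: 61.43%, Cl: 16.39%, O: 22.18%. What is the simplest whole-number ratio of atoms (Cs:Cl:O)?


Assume 100 g of compound, divide each mass% by atomic mass to get moles, then normalize by the smallest to get a raw atom ratio.
Moles per 100 g: Cs: 61.43/132.905 = 0.4622, Cl: 16.39/35.453 = 0.4623, O: 22.18/15.999 = 1.3863
Raw ratio (divide by min = 0.4622): Cs: 1.0, Cl: 1.0, O: 2.999
Multiply by 1 to clear fractions: Cs: 1.0 ~= 1, Cl: 1.0 ~= 1, O: 2.999 ~= 3
Reduce by GCD to get the simplest whole-number ratio:

1:1:3


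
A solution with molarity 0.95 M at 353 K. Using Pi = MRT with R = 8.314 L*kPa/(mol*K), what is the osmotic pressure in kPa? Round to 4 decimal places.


Osmotic pressure (van't Hoff): Pi = M*R*T.
RT = 8.314 * 353 = 2934.842
Pi = 0.95 * 2934.842
Pi = 2788.0999 kPa, rounded to 4 dp:

2788.0999 kPa


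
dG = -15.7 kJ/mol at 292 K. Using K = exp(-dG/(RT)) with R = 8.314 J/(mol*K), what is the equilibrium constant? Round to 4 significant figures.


dG is in kJ/mol; multiply by 1000 to match R in J/(mol*K).
RT = 8.314 * 292 = 2427.688 J/mol
exponent = -dG*1000 / (RT) = -(-15.7*1000) / 2427.688 = 6.46705837
K = exp(6.46705837)
K = 643.58774, rounded to 4 significant figures:

643.6


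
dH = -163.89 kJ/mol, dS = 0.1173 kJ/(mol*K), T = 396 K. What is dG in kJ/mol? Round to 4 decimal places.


Gibbs: dG = dH - T*dS (consistent units, dS already in kJ/(mol*K)).
T*dS = 396 * 0.1173 = 46.4508
dG = -163.89 - (46.4508)
dG = -210.3408 kJ/mol, rounded to 4 dp:

-210.3408 kJ/mol


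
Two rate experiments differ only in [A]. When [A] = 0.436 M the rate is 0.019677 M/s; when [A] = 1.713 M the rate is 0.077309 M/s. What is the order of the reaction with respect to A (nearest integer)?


Rate is proportional to [A]^n, so rate2/rate1 = ([A]2/[A]1)^n. Take logs to solve for n.
rate2/rate1 = 0.077309 / 0.019677 = 3.9289
[A]2/[A]1 = 1.713 / 0.436 = 3.9289
n = ln(3.9289) / ln(3.9289) = 1.0
Nearest integer order:

1


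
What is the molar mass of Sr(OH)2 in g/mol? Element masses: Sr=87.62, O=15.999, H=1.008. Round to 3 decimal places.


M = sum(count * atomic_mass) over atoms.
M = 1*87.62 + 2*15.999 + 2*1.008
M = 87.62 + 31.998 + 2.016
M = 121.634 g/mol, rounded to 3 dp:

121.634 g/mol


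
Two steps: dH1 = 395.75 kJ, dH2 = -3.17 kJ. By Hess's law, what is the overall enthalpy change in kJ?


Hess's law: enthalpy is a state function, so add the step enthalpies.
dH_total = dH1 + dH2 = 395.75 + (-3.17)
dH_total = 392.58 kJ:

392.58 kJ


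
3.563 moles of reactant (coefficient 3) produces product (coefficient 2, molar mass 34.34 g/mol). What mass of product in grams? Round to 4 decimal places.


Use the coefficient ratio to convert reactant moles to product moles, then multiply by the product's molar mass.
moles_P = moles_R * (coeff_P / coeff_R) = 3.563 * (2/3) = 2.375333
mass_P = moles_P * M_P = 2.375333 * 34.34
mass_P = 81.56893522 g, rounded to 4 dp:

81.5689 g


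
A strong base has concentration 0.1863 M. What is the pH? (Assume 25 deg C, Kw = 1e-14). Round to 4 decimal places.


A strong base dissociates completely, so [OH-] equals the given concentration.
pOH = -log10([OH-]) = -log10(0.1863) = 0.729787
pH = 14 - pOH = 14 - 0.729787
pH = 13.270213, rounded to 4 dp:

13.2702


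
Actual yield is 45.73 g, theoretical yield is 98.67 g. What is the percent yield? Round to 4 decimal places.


% yield = 100 * actual / theoretical
% yield = 100 * 45.73 / 98.67
% yield = 46.34640722 %, rounded to 4 dp:

46.3464 %


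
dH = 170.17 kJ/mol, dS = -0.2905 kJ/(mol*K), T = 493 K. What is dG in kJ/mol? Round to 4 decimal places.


Gibbs: dG = dH - T*dS (consistent units, dS already in kJ/(mol*K)).
T*dS = 493 * -0.2905 = -143.2165
dG = 170.17 - (-143.2165)
dG = 313.3865 kJ/mol, rounded to 4 dp:

313.3865 kJ/mol


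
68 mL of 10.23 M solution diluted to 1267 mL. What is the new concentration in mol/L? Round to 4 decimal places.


Dilution: M1*V1 = M2*V2, solve for M2.
M2 = M1*V1 / V2
M2 = 10.23 * 68 / 1267
M2 = 695.64 / 1267
M2 = 0.54904499 mol/L, rounded to 4 dp:

0.5490 mol/L


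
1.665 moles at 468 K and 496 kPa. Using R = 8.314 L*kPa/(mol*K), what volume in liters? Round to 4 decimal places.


PV = nRT, solve for V = nRT / P.
nRT = 1.665 * 8.314 * 468 = 6478.4351
V = 6478.4351 / 496
V = 13.06136109 L, rounded to 4 dp:

13.0614 L


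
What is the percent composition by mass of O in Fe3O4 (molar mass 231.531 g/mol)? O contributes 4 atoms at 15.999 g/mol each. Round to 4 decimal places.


pct = 100 * (n_elem * M_elem) / M_total
mass_contribution = 4 * 15.999 = 63.996 g/mol
pct = 100 * 63.996 / 231.531
pct = 27.64035917 %, rounded to 4 dp:

27.6404 %


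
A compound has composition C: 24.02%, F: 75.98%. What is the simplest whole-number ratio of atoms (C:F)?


Assume 100 g of compound, divide each mass% by atomic mass to get moles, then normalize by the smallest to get a raw atom ratio.
Moles per 100 g: C: 24.02/12.011 = 1.9998, F: 75.98/18.998 = 3.9994
Raw ratio (divide by min = 1.9998): C: 1.0, F: 2.0
Multiply by 1 to clear fractions: C: 1.0 ~= 1, F: 2.0 ~= 2
Reduce by GCD to get the simplest whole-number ratio:

1:2


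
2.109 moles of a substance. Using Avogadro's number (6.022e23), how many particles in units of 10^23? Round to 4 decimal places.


N = n * NA, then divide by 1e23 for the requested units.
N / 1e23 = n * 6.022
N / 1e23 = 2.109 * 6.022
N / 1e23 = 12.700398, rounded to 4 dp:

12.7004


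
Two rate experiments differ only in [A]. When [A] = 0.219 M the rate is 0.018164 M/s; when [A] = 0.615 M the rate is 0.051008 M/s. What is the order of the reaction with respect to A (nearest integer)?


Rate is proportional to [A]^n, so rate2/rate1 = ([A]2/[A]1)^n. Take logs to solve for n.
rate2/rate1 = 0.051008 / 0.018164 = 2.8082
[A]2/[A]1 = 0.615 / 0.219 = 2.8082
n = ln(2.8082) / ln(2.8082) = 1.0
Nearest integer order:

1
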